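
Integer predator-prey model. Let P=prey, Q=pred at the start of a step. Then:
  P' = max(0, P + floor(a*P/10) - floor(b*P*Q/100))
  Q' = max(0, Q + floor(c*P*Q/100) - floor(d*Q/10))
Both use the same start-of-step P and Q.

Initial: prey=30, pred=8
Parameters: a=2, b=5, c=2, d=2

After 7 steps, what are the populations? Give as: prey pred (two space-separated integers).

Answer: 1 8

Derivation:
Step 1: prey: 30+6-12=24; pred: 8+4-1=11
Step 2: prey: 24+4-13=15; pred: 11+5-2=14
Step 3: prey: 15+3-10=8; pred: 14+4-2=16
Step 4: prey: 8+1-6=3; pred: 16+2-3=15
Step 5: prey: 3+0-2=1; pred: 15+0-3=12
Step 6: prey: 1+0-0=1; pred: 12+0-2=10
Step 7: prey: 1+0-0=1; pred: 10+0-2=8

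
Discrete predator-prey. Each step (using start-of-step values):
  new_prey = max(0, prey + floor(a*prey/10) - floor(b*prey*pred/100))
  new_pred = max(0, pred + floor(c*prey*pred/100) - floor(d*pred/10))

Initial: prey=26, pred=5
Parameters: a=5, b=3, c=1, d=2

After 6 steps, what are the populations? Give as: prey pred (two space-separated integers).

Step 1: prey: 26+13-3=36; pred: 5+1-1=5
Step 2: prey: 36+18-5=49; pred: 5+1-1=5
Step 3: prey: 49+24-7=66; pred: 5+2-1=6
Step 4: prey: 66+33-11=88; pred: 6+3-1=8
Step 5: prey: 88+44-21=111; pred: 8+7-1=14
Step 6: prey: 111+55-46=120; pred: 14+15-2=27

Answer: 120 27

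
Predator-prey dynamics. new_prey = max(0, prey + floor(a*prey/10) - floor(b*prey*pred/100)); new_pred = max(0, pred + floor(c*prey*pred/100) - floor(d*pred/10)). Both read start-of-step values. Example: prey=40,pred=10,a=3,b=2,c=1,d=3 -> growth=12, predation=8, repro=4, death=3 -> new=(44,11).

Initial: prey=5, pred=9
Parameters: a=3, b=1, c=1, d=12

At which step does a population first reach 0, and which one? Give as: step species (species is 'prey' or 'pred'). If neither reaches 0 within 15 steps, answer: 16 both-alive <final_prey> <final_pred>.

Answer: 1 pred

Derivation:
Step 1: prey: 5+1-0=6; pred: 9+0-10=0
First extinction: pred at step 1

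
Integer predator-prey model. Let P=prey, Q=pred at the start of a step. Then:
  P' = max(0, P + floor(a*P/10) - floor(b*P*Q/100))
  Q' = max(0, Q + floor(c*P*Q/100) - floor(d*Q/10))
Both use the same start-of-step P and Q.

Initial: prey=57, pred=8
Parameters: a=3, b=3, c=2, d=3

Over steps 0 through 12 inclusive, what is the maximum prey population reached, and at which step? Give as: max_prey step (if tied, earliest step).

Step 1: prey: 57+17-13=61; pred: 8+9-2=15
Step 2: prey: 61+18-27=52; pred: 15+18-4=29
Step 3: prey: 52+15-45=22; pred: 29+30-8=51
Step 4: prey: 22+6-33=0; pred: 51+22-15=58
Step 5: prey: 0+0-0=0; pred: 58+0-17=41
Step 6: prey: 0+0-0=0; pred: 41+0-12=29
Step 7: prey: 0+0-0=0; pred: 29+0-8=21
Step 8: prey: 0+0-0=0; pred: 21+0-6=15
Step 9: prey: 0+0-0=0; pred: 15+0-4=11
Step 10: prey: 0+0-0=0; pred: 11+0-3=8
Step 11: prey: 0+0-0=0; pred: 8+0-2=6
Step 12: prey: 0+0-0=0; pred: 6+0-1=5
Max prey = 61 at step 1

Answer: 61 1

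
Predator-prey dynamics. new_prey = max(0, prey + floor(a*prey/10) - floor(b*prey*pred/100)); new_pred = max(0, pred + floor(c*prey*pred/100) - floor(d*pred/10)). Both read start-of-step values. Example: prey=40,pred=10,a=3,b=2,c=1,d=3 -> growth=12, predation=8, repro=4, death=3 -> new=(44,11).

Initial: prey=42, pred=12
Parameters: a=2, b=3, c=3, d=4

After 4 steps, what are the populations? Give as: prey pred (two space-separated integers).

Answer: 0 27

Derivation:
Step 1: prey: 42+8-15=35; pred: 12+15-4=23
Step 2: prey: 35+7-24=18; pred: 23+24-9=38
Step 3: prey: 18+3-20=1; pred: 38+20-15=43
Step 4: prey: 1+0-1=0; pred: 43+1-17=27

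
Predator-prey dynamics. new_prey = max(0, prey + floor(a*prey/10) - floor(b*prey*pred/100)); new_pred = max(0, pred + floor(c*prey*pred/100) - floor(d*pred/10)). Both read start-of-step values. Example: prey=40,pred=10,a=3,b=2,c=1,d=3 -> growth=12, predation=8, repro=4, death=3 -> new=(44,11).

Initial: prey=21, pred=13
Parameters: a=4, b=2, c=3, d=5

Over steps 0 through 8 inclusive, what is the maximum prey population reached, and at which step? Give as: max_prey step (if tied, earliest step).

Step 1: prey: 21+8-5=24; pred: 13+8-6=15
Step 2: prey: 24+9-7=26; pred: 15+10-7=18
Step 3: prey: 26+10-9=27; pred: 18+14-9=23
Step 4: prey: 27+10-12=25; pred: 23+18-11=30
Step 5: prey: 25+10-15=20; pred: 30+22-15=37
Step 6: prey: 20+8-14=14; pred: 37+22-18=41
Step 7: prey: 14+5-11=8; pred: 41+17-20=38
Step 8: prey: 8+3-6=5; pred: 38+9-19=28
Max prey = 27 at step 3

Answer: 27 3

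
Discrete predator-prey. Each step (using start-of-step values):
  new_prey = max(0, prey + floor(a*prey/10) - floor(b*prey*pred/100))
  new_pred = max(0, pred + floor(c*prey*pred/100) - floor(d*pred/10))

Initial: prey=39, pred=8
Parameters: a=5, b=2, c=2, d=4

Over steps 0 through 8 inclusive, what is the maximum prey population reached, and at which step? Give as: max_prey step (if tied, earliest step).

Answer: 76 3

Derivation:
Step 1: prey: 39+19-6=52; pred: 8+6-3=11
Step 2: prey: 52+26-11=67; pred: 11+11-4=18
Step 3: prey: 67+33-24=76; pred: 18+24-7=35
Step 4: prey: 76+38-53=61; pred: 35+53-14=74
Step 5: prey: 61+30-90=1; pred: 74+90-29=135
Step 6: prey: 1+0-2=0; pred: 135+2-54=83
Step 7: prey: 0+0-0=0; pred: 83+0-33=50
Step 8: prey: 0+0-0=0; pred: 50+0-20=30
Max prey = 76 at step 3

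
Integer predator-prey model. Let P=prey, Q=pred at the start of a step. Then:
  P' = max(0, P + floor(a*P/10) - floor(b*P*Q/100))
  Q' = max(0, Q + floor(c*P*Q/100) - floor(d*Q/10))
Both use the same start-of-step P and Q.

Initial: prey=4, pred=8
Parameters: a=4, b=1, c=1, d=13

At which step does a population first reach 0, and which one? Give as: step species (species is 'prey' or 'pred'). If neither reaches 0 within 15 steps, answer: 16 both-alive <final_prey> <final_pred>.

Step 1: prey: 4+1-0=5; pred: 8+0-10=0
First extinction: pred at step 1

Answer: 1 pred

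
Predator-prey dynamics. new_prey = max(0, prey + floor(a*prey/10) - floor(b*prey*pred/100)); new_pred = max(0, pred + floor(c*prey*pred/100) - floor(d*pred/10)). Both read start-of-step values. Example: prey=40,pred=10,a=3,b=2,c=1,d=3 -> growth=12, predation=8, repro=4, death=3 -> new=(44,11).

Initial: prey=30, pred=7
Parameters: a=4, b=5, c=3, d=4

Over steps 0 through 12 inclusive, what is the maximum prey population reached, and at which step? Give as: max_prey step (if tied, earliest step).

Answer: 32 1

Derivation:
Step 1: prey: 30+12-10=32; pred: 7+6-2=11
Step 2: prey: 32+12-17=27; pred: 11+10-4=17
Step 3: prey: 27+10-22=15; pred: 17+13-6=24
Step 4: prey: 15+6-18=3; pred: 24+10-9=25
Step 5: prey: 3+1-3=1; pred: 25+2-10=17
Step 6: prey: 1+0-0=1; pred: 17+0-6=11
Step 7: prey: 1+0-0=1; pred: 11+0-4=7
Step 8: prey: 1+0-0=1; pred: 7+0-2=5
Step 9: prey: 1+0-0=1; pred: 5+0-2=3
Step 10: prey: 1+0-0=1; pred: 3+0-1=2
Step 11: prey: 1+0-0=1; pred: 2+0-0=2
Step 12: prey: 1+0-0=1; pred: 2+0-0=2
Max prey = 32 at step 1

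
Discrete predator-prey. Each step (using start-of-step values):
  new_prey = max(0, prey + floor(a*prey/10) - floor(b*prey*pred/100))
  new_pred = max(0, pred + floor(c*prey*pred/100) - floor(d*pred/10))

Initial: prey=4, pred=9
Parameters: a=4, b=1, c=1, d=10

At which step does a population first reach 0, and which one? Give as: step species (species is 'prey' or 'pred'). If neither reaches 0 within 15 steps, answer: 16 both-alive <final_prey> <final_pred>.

Step 1: prey: 4+1-0=5; pred: 9+0-9=0
First extinction: pred at step 1

Answer: 1 pred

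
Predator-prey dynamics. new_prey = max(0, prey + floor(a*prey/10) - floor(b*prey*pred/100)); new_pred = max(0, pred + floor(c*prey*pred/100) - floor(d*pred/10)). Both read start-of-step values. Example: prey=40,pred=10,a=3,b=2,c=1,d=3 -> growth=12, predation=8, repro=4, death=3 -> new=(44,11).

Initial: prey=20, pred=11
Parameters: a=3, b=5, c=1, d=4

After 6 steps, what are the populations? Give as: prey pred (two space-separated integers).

Step 1: prey: 20+6-11=15; pred: 11+2-4=9
Step 2: prey: 15+4-6=13; pred: 9+1-3=7
Step 3: prey: 13+3-4=12; pred: 7+0-2=5
Step 4: prey: 12+3-3=12; pred: 5+0-2=3
Step 5: prey: 12+3-1=14; pred: 3+0-1=2
Step 6: prey: 14+4-1=17; pred: 2+0-0=2

Answer: 17 2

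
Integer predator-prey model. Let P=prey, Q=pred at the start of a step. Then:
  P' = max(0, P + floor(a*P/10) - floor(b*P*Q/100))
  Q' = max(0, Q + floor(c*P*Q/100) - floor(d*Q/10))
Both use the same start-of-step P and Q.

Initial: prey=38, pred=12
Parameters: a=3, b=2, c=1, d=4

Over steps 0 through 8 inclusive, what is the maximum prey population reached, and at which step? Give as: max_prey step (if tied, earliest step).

Answer: 50 6

Derivation:
Step 1: prey: 38+11-9=40; pred: 12+4-4=12
Step 2: prey: 40+12-9=43; pred: 12+4-4=12
Step 3: prey: 43+12-10=45; pred: 12+5-4=13
Step 4: prey: 45+13-11=47; pred: 13+5-5=13
Step 5: prey: 47+14-12=49; pred: 13+6-5=14
Step 6: prey: 49+14-13=50; pred: 14+6-5=15
Step 7: prey: 50+15-15=50; pred: 15+7-6=16
Step 8: prey: 50+15-16=49; pred: 16+8-6=18
Max prey = 50 at step 6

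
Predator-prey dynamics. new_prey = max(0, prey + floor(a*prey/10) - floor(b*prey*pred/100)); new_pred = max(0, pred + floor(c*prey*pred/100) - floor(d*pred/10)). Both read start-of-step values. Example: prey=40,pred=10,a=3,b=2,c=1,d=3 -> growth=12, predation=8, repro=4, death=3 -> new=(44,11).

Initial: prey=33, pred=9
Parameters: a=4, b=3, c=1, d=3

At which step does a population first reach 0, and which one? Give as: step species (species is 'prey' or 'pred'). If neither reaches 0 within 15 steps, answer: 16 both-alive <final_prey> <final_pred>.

Step 1: prey: 33+13-8=38; pred: 9+2-2=9
Step 2: prey: 38+15-10=43; pred: 9+3-2=10
Step 3: prey: 43+17-12=48; pred: 10+4-3=11
Step 4: prey: 48+19-15=52; pred: 11+5-3=13
Step 5: prey: 52+20-20=52; pred: 13+6-3=16
Step 6: prey: 52+20-24=48; pred: 16+8-4=20
Step 7: prey: 48+19-28=39; pred: 20+9-6=23
Step 8: prey: 39+15-26=28; pred: 23+8-6=25
Step 9: prey: 28+11-21=18; pred: 25+7-7=25
Step 10: prey: 18+7-13=12; pred: 25+4-7=22
Step 11: prey: 12+4-7=9; pred: 22+2-6=18
Step 12: prey: 9+3-4=8; pred: 18+1-5=14
Step 13: prey: 8+3-3=8; pred: 14+1-4=11
Step 14: prey: 8+3-2=9; pred: 11+0-3=8
Step 15: prey: 9+3-2=10; pred: 8+0-2=6
No extinction within 15 steps

Answer: 16 both-alive 10 6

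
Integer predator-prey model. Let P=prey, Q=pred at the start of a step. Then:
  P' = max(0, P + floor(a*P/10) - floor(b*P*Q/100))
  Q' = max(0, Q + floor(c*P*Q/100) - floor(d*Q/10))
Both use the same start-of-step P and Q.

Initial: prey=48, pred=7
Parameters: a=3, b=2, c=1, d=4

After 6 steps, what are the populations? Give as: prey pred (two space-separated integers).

Step 1: prey: 48+14-6=56; pred: 7+3-2=8
Step 2: prey: 56+16-8=64; pred: 8+4-3=9
Step 3: prey: 64+19-11=72; pred: 9+5-3=11
Step 4: prey: 72+21-15=78; pred: 11+7-4=14
Step 5: prey: 78+23-21=80; pred: 14+10-5=19
Step 6: prey: 80+24-30=74; pred: 19+15-7=27

Answer: 74 27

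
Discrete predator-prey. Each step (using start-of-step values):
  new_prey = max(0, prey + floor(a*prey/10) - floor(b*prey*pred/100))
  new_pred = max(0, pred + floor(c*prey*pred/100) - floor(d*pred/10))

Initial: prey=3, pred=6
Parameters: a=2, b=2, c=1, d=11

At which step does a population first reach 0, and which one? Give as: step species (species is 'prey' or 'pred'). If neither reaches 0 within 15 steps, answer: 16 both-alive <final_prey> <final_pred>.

Step 1: prey: 3+0-0=3; pred: 6+0-6=0
First extinction: pred at step 1

Answer: 1 pred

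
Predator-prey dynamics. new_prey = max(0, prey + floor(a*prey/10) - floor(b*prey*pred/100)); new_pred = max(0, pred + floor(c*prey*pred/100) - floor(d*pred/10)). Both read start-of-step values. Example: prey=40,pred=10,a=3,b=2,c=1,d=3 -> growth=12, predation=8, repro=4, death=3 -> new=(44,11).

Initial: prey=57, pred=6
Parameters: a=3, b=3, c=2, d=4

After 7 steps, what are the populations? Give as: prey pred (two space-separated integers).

Step 1: prey: 57+17-10=64; pred: 6+6-2=10
Step 2: prey: 64+19-19=64; pred: 10+12-4=18
Step 3: prey: 64+19-34=49; pred: 18+23-7=34
Step 4: prey: 49+14-49=14; pred: 34+33-13=54
Step 5: prey: 14+4-22=0; pred: 54+15-21=48
Step 6: prey: 0+0-0=0; pred: 48+0-19=29
Step 7: prey: 0+0-0=0; pred: 29+0-11=18

Answer: 0 18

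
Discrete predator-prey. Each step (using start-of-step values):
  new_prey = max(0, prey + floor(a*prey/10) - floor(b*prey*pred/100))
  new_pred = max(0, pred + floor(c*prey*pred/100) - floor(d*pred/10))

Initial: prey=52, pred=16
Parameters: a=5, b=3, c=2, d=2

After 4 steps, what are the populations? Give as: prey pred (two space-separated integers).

Answer: 0 66

Derivation:
Step 1: prey: 52+26-24=54; pred: 16+16-3=29
Step 2: prey: 54+27-46=35; pred: 29+31-5=55
Step 3: prey: 35+17-57=0; pred: 55+38-11=82
Step 4: prey: 0+0-0=0; pred: 82+0-16=66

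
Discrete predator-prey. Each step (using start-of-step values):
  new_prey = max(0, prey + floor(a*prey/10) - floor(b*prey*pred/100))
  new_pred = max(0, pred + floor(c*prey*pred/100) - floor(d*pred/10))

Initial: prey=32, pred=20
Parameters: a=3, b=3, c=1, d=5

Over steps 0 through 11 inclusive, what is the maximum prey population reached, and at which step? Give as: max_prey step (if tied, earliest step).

Answer: 87 11

Derivation:
Step 1: prey: 32+9-19=22; pred: 20+6-10=16
Step 2: prey: 22+6-10=18; pred: 16+3-8=11
Step 3: prey: 18+5-5=18; pred: 11+1-5=7
Step 4: prey: 18+5-3=20; pred: 7+1-3=5
Step 5: prey: 20+6-3=23; pred: 5+1-2=4
Step 6: prey: 23+6-2=27; pred: 4+0-2=2
Step 7: prey: 27+8-1=34; pred: 2+0-1=1
Step 8: prey: 34+10-1=43; pred: 1+0-0=1
Step 9: prey: 43+12-1=54; pred: 1+0-0=1
Step 10: prey: 54+16-1=69; pred: 1+0-0=1
Step 11: prey: 69+20-2=87; pred: 1+0-0=1
Max prey = 87 at step 11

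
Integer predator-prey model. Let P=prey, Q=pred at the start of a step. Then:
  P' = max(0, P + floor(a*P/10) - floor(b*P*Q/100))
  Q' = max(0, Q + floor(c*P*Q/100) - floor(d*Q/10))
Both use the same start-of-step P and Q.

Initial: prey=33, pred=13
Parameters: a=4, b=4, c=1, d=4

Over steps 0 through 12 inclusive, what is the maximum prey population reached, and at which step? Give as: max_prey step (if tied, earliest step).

Step 1: prey: 33+13-17=29; pred: 13+4-5=12
Step 2: prey: 29+11-13=27; pred: 12+3-4=11
Step 3: prey: 27+10-11=26; pred: 11+2-4=9
Step 4: prey: 26+10-9=27; pred: 9+2-3=8
Step 5: prey: 27+10-8=29; pred: 8+2-3=7
Step 6: prey: 29+11-8=32; pred: 7+2-2=7
Step 7: prey: 32+12-8=36; pred: 7+2-2=7
Step 8: prey: 36+14-10=40; pred: 7+2-2=7
Step 9: prey: 40+16-11=45; pred: 7+2-2=7
Step 10: prey: 45+18-12=51; pred: 7+3-2=8
Step 11: prey: 51+20-16=55; pred: 8+4-3=9
Step 12: prey: 55+22-19=58; pred: 9+4-3=10
Max prey = 58 at step 12

Answer: 58 12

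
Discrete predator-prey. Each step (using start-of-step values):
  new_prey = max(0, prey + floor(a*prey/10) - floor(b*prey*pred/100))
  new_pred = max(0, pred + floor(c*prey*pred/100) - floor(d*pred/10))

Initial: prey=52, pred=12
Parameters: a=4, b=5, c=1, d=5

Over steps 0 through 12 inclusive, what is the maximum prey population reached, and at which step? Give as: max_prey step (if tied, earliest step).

Answer: 137 12

Derivation:
Step 1: prey: 52+20-31=41; pred: 12+6-6=12
Step 2: prey: 41+16-24=33; pred: 12+4-6=10
Step 3: prey: 33+13-16=30; pred: 10+3-5=8
Step 4: prey: 30+12-12=30; pred: 8+2-4=6
Step 5: prey: 30+12-9=33; pred: 6+1-3=4
Step 6: prey: 33+13-6=40; pred: 4+1-2=3
Step 7: prey: 40+16-6=50; pred: 3+1-1=3
Step 8: prey: 50+20-7=63; pred: 3+1-1=3
Step 9: prey: 63+25-9=79; pred: 3+1-1=3
Step 10: prey: 79+31-11=99; pred: 3+2-1=4
Step 11: prey: 99+39-19=119; pred: 4+3-2=5
Step 12: prey: 119+47-29=137; pred: 5+5-2=8
Max prey = 137 at step 12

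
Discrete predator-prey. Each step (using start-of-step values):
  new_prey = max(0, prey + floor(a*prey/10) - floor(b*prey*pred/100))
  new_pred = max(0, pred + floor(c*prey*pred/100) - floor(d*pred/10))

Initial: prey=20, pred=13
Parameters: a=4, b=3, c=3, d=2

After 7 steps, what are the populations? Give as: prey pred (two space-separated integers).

Step 1: prey: 20+8-7=21; pred: 13+7-2=18
Step 2: prey: 21+8-11=18; pred: 18+11-3=26
Step 3: prey: 18+7-14=11; pred: 26+14-5=35
Step 4: prey: 11+4-11=4; pred: 35+11-7=39
Step 5: prey: 4+1-4=1; pred: 39+4-7=36
Step 6: prey: 1+0-1=0; pred: 36+1-7=30
Step 7: prey: 0+0-0=0; pred: 30+0-6=24

Answer: 0 24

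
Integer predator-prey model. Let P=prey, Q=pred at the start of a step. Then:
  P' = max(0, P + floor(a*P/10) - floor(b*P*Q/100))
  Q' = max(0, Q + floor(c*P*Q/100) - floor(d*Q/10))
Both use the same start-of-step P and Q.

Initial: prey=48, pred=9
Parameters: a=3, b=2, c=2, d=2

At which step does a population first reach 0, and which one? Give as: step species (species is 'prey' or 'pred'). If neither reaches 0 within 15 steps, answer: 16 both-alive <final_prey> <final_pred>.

Answer: 5 prey

Derivation:
Step 1: prey: 48+14-8=54; pred: 9+8-1=16
Step 2: prey: 54+16-17=53; pred: 16+17-3=30
Step 3: prey: 53+15-31=37; pred: 30+31-6=55
Step 4: prey: 37+11-40=8; pred: 55+40-11=84
Step 5: prey: 8+2-13=0; pred: 84+13-16=81
First extinction: prey at step 5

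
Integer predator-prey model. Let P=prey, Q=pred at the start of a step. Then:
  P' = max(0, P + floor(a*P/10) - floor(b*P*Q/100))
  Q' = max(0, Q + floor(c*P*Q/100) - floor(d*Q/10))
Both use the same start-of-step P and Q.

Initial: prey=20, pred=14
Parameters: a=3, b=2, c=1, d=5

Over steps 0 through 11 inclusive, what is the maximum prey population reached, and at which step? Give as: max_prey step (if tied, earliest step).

Step 1: prey: 20+6-5=21; pred: 14+2-7=9
Step 2: prey: 21+6-3=24; pred: 9+1-4=6
Step 3: prey: 24+7-2=29; pred: 6+1-3=4
Step 4: prey: 29+8-2=35; pred: 4+1-2=3
Step 5: prey: 35+10-2=43; pred: 3+1-1=3
Step 6: prey: 43+12-2=53; pred: 3+1-1=3
Step 7: prey: 53+15-3=65; pred: 3+1-1=3
Step 8: prey: 65+19-3=81; pred: 3+1-1=3
Step 9: prey: 81+24-4=101; pred: 3+2-1=4
Step 10: prey: 101+30-8=123; pred: 4+4-2=6
Step 11: prey: 123+36-14=145; pred: 6+7-3=10
Max prey = 145 at step 11

Answer: 145 11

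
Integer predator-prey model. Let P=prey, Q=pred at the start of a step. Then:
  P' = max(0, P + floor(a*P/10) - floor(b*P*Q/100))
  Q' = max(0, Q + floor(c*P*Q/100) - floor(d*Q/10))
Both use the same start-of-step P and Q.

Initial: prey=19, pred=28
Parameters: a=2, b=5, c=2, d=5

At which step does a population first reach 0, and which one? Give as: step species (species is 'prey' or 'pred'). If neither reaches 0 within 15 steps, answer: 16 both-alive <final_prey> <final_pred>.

Answer: 1 prey

Derivation:
Step 1: prey: 19+3-26=0; pred: 28+10-14=24
First extinction: prey at step 1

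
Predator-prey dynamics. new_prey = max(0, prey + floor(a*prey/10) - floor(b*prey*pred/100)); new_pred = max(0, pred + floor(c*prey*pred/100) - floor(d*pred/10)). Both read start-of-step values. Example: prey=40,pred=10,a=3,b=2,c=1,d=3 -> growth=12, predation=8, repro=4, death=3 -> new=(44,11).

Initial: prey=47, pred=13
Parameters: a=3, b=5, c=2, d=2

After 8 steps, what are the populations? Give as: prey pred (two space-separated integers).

Answer: 0 11

Derivation:
Step 1: prey: 47+14-30=31; pred: 13+12-2=23
Step 2: prey: 31+9-35=5; pred: 23+14-4=33
Step 3: prey: 5+1-8=0; pred: 33+3-6=30
Step 4: prey: 0+0-0=0; pred: 30+0-6=24
Step 5: prey: 0+0-0=0; pred: 24+0-4=20
Step 6: prey: 0+0-0=0; pred: 20+0-4=16
Step 7: prey: 0+0-0=0; pred: 16+0-3=13
Step 8: prey: 0+0-0=0; pred: 13+0-2=11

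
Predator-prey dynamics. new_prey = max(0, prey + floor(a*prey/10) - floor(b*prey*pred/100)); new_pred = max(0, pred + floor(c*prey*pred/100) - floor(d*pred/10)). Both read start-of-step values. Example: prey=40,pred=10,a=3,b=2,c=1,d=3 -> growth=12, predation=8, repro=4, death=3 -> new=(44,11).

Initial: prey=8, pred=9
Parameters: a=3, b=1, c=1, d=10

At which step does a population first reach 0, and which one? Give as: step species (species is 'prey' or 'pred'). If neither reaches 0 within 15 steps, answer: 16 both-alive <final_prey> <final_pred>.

Step 1: prey: 8+2-0=10; pred: 9+0-9=0
First extinction: pred at step 1

Answer: 1 pred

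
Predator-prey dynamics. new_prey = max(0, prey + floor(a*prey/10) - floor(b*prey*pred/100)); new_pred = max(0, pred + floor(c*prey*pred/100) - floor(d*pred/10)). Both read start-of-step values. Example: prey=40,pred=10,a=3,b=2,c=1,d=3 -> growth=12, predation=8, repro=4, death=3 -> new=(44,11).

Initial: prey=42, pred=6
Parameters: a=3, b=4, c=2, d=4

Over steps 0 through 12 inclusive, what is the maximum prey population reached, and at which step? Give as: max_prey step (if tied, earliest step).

Answer: 44 1

Derivation:
Step 1: prey: 42+12-10=44; pred: 6+5-2=9
Step 2: prey: 44+13-15=42; pred: 9+7-3=13
Step 3: prey: 42+12-21=33; pred: 13+10-5=18
Step 4: prey: 33+9-23=19; pred: 18+11-7=22
Step 5: prey: 19+5-16=8; pred: 22+8-8=22
Step 6: prey: 8+2-7=3; pred: 22+3-8=17
Step 7: prey: 3+0-2=1; pred: 17+1-6=12
Step 8: prey: 1+0-0=1; pred: 12+0-4=8
Step 9: prey: 1+0-0=1; pred: 8+0-3=5
Step 10: prey: 1+0-0=1; pred: 5+0-2=3
Step 11: prey: 1+0-0=1; pred: 3+0-1=2
Step 12: prey: 1+0-0=1; pred: 2+0-0=2
Max prey = 44 at step 1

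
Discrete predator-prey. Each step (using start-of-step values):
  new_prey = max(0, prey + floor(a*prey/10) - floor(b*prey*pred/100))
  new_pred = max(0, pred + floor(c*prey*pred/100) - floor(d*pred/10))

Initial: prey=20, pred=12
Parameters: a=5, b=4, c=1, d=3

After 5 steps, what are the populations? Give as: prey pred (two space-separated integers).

Step 1: prey: 20+10-9=21; pred: 12+2-3=11
Step 2: prey: 21+10-9=22; pred: 11+2-3=10
Step 3: prey: 22+11-8=25; pred: 10+2-3=9
Step 4: prey: 25+12-9=28; pred: 9+2-2=9
Step 5: prey: 28+14-10=32; pred: 9+2-2=9

Answer: 32 9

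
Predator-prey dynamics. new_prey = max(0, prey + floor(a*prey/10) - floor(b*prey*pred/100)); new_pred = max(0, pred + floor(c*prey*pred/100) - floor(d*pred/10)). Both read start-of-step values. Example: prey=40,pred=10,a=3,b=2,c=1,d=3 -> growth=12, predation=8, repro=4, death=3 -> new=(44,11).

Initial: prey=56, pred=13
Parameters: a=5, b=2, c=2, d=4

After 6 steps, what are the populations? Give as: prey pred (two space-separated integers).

Step 1: prey: 56+28-14=70; pred: 13+14-5=22
Step 2: prey: 70+35-30=75; pred: 22+30-8=44
Step 3: prey: 75+37-66=46; pred: 44+66-17=93
Step 4: prey: 46+23-85=0; pred: 93+85-37=141
Step 5: prey: 0+0-0=0; pred: 141+0-56=85
Step 6: prey: 0+0-0=0; pred: 85+0-34=51

Answer: 0 51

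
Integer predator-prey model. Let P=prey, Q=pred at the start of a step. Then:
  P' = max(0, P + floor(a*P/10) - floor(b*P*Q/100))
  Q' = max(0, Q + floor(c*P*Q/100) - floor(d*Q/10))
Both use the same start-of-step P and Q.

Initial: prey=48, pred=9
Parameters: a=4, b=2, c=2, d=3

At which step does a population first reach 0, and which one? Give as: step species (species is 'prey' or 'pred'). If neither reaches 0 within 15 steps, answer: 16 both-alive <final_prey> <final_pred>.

Answer: 5 prey

Derivation:
Step 1: prey: 48+19-8=59; pred: 9+8-2=15
Step 2: prey: 59+23-17=65; pred: 15+17-4=28
Step 3: prey: 65+26-36=55; pred: 28+36-8=56
Step 4: prey: 55+22-61=16; pred: 56+61-16=101
Step 5: prey: 16+6-32=0; pred: 101+32-30=103
First extinction: prey at step 5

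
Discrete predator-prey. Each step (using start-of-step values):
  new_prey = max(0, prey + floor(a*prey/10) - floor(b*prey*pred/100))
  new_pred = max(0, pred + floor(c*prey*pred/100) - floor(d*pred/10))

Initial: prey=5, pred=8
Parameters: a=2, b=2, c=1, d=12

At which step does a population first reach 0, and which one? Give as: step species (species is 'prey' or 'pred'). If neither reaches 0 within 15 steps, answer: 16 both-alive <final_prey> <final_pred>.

Answer: 1 pred

Derivation:
Step 1: prey: 5+1-0=6; pred: 8+0-9=0
First extinction: pred at step 1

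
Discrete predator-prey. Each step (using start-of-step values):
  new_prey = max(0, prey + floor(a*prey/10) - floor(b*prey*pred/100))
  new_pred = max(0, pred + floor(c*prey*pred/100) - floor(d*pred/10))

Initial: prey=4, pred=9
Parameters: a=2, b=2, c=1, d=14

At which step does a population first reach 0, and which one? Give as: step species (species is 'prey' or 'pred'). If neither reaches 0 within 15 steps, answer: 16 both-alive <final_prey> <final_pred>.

Step 1: prey: 4+0-0=4; pred: 9+0-12=0
First extinction: pred at step 1

Answer: 1 pred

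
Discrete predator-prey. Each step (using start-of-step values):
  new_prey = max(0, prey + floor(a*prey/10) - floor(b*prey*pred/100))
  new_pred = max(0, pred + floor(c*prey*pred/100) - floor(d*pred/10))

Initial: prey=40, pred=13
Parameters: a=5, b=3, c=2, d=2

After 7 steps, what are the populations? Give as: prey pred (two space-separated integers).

Answer: 0 33

Derivation:
Step 1: prey: 40+20-15=45; pred: 13+10-2=21
Step 2: prey: 45+22-28=39; pred: 21+18-4=35
Step 3: prey: 39+19-40=18; pred: 35+27-7=55
Step 4: prey: 18+9-29=0; pred: 55+19-11=63
Step 5: prey: 0+0-0=0; pred: 63+0-12=51
Step 6: prey: 0+0-0=0; pred: 51+0-10=41
Step 7: prey: 0+0-0=0; pred: 41+0-8=33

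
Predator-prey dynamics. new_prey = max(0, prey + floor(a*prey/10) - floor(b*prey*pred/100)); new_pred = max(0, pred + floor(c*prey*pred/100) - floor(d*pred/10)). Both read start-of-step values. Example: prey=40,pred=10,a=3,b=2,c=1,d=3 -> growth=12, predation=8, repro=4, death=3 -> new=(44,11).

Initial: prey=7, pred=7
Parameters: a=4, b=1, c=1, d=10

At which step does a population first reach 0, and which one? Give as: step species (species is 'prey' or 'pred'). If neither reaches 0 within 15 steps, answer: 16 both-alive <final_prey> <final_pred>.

Step 1: prey: 7+2-0=9; pred: 7+0-7=0
First extinction: pred at step 1

Answer: 1 pred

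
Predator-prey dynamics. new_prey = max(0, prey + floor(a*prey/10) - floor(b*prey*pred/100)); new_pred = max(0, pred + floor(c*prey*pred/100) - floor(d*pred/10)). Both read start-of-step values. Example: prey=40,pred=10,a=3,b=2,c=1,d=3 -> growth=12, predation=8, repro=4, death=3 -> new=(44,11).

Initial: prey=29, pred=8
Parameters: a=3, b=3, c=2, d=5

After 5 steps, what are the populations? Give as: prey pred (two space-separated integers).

Step 1: prey: 29+8-6=31; pred: 8+4-4=8
Step 2: prey: 31+9-7=33; pred: 8+4-4=8
Step 3: prey: 33+9-7=35; pred: 8+5-4=9
Step 4: prey: 35+10-9=36; pred: 9+6-4=11
Step 5: prey: 36+10-11=35; pred: 11+7-5=13

Answer: 35 13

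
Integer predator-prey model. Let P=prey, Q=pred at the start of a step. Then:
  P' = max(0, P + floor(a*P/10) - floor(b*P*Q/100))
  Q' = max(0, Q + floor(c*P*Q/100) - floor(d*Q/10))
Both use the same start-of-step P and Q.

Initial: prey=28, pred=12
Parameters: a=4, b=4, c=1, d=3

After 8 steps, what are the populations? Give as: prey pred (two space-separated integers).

Step 1: prey: 28+11-13=26; pred: 12+3-3=12
Step 2: prey: 26+10-12=24; pred: 12+3-3=12
Step 3: prey: 24+9-11=22; pred: 12+2-3=11
Step 4: prey: 22+8-9=21; pred: 11+2-3=10
Step 5: prey: 21+8-8=21; pred: 10+2-3=9
Step 6: prey: 21+8-7=22; pred: 9+1-2=8
Step 7: prey: 22+8-7=23; pred: 8+1-2=7
Step 8: prey: 23+9-6=26; pred: 7+1-2=6

Answer: 26 6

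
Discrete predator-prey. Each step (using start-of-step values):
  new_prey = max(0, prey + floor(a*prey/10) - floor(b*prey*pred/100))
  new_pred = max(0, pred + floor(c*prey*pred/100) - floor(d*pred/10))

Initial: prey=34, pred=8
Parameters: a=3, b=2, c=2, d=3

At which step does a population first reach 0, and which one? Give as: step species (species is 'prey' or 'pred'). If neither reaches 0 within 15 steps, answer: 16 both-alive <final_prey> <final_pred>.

Answer: 16 both-alive 1 4

Derivation:
Step 1: prey: 34+10-5=39; pred: 8+5-2=11
Step 2: prey: 39+11-8=42; pred: 11+8-3=16
Step 3: prey: 42+12-13=41; pred: 16+13-4=25
Step 4: prey: 41+12-20=33; pred: 25+20-7=38
Step 5: prey: 33+9-25=17; pred: 38+25-11=52
Step 6: prey: 17+5-17=5; pred: 52+17-15=54
Step 7: prey: 5+1-5=1; pred: 54+5-16=43
Step 8: prey: 1+0-0=1; pred: 43+0-12=31
Step 9: prey: 1+0-0=1; pred: 31+0-9=22
Step 10: prey: 1+0-0=1; pred: 22+0-6=16
Step 11: prey: 1+0-0=1; pred: 16+0-4=12
Step 12: prey: 1+0-0=1; pred: 12+0-3=9
Step 13: prey: 1+0-0=1; pred: 9+0-2=7
Step 14: prey: 1+0-0=1; pred: 7+0-2=5
Step 15: prey: 1+0-0=1; pred: 5+0-1=4
No extinction within 15 steps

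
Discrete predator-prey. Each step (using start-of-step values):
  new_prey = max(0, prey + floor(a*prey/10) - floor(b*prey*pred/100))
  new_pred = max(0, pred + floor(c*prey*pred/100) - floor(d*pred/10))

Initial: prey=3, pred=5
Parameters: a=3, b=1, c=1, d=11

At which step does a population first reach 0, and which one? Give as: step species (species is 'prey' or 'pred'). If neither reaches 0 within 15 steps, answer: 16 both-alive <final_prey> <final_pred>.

Step 1: prey: 3+0-0=3; pred: 5+0-5=0
First extinction: pred at step 1

Answer: 1 pred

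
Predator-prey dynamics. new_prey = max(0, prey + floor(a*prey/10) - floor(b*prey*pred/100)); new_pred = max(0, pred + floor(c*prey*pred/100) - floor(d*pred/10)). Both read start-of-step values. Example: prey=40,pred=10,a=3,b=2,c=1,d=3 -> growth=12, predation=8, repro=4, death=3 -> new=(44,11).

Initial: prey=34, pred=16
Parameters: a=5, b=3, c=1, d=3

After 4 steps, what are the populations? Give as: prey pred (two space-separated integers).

Answer: 35 17

Derivation:
Step 1: prey: 34+17-16=35; pred: 16+5-4=17
Step 2: prey: 35+17-17=35; pred: 17+5-5=17
Step 3: prey: 35+17-17=35; pred: 17+5-5=17
Step 4: prey: 35+17-17=35; pred: 17+5-5=17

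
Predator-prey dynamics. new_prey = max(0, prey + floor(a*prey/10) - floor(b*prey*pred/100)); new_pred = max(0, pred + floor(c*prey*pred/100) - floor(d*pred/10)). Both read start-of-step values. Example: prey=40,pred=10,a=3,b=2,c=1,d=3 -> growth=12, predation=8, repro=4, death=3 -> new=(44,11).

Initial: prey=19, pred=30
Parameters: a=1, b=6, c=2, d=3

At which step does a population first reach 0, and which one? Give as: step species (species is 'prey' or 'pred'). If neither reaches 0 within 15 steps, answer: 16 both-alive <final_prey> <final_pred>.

Answer: 1 prey

Derivation:
Step 1: prey: 19+1-34=0; pred: 30+11-9=32
First extinction: prey at step 1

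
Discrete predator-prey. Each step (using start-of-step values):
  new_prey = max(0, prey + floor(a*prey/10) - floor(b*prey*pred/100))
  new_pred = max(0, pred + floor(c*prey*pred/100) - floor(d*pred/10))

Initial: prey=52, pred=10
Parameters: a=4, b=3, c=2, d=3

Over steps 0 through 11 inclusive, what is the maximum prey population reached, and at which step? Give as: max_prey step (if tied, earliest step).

Step 1: prey: 52+20-15=57; pred: 10+10-3=17
Step 2: prey: 57+22-29=50; pred: 17+19-5=31
Step 3: prey: 50+20-46=24; pred: 31+31-9=53
Step 4: prey: 24+9-38=0; pred: 53+25-15=63
Step 5: prey: 0+0-0=0; pred: 63+0-18=45
Step 6: prey: 0+0-0=0; pred: 45+0-13=32
Step 7: prey: 0+0-0=0; pred: 32+0-9=23
Step 8: prey: 0+0-0=0; pred: 23+0-6=17
Step 9: prey: 0+0-0=0; pred: 17+0-5=12
Step 10: prey: 0+0-0=0; pred: 12+0-3=9
Step 11: prey: 0+0-0=0; pred: 9+0-2=7
Max prey = 57 at step 1

Answer: 57 1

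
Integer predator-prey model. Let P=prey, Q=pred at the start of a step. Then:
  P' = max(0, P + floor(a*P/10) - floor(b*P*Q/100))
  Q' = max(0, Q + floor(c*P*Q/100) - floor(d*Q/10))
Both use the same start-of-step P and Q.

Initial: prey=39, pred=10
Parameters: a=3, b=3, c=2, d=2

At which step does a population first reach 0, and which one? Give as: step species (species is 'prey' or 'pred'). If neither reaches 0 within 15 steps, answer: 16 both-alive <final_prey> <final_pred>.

Answer: 5 prey

Derivation:
Step 1: prey: 39+11-11=39; pred: 10+7-2=15
Step 2: prey: 39+11-17=33; pred: 15+11-3=23
Step 3: prey: 33+9-22=20; pred: 23+15-4=34
Step 4: prey: 20+6-20=6; pred: 34+13-6=41
Step 5: prey: 6+1-7=0; pred: 41+4-8=37
First extinction: prey at step 5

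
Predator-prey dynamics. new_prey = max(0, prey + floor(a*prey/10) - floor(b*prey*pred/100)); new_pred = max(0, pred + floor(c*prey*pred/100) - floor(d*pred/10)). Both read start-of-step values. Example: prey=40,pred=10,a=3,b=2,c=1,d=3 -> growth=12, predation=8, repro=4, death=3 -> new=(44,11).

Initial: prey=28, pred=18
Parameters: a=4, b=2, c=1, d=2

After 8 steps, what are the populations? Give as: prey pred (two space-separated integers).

Step 1: prey: 28+11-10=29; pred: 18+5-3=20
Step 2: prey: 29+11-11=29; pred: 20+5-4=21
Step 3: prey: 29+11-12=28; pred: 21+6-4=23
Step 4: prey: 28+11-12=27; pred: 23+6-4=25
Step 5: prey: 27+10-13=24; pred: 25+6-5=26
Step 6: prey: 24+9-12=21; pred: 26+6-5=27
Step 7: prey: 21+8-11=18; pred: 27+5-5=27
Step 8: prey: 18+7-9=16; pred: 27+4-5=26

Answer: 16 26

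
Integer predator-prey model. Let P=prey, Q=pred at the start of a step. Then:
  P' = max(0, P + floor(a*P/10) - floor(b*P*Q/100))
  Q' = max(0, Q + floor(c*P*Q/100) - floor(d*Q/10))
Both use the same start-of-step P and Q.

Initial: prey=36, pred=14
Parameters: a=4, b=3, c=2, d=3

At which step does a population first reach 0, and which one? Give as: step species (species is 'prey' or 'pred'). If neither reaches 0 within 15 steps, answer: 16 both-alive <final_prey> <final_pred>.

Step 1: prey: 36+14-15=35; pred: 14+10-4=20
Step 2: prey: 35+14-21=28; pred: 20+14-6=28
Step 3: prey: 28+11-23=16; pred: 28+15-8=35
Step 4: prey: 16+6-16=6; pred: 35+11-10=36
Step 5: prey: 6+2-6=2; pred: 36+4-10=30
Step 6: prey: 2+0-1=1; pred: 30+1-9=22
Step 7: prey: 1+0-0=1; pred: 22+0-6=16
Step 8: prey: 1+0-0=1; pred: 16+0-4=12
Step 9: prey: 1+0-0=1; pred: 12+0-3=9
Step 10: prey: 1+0-0=1; pred: 9+0-2=7
Step 11: prey: 1+0-0=1; pred: 7+0-2=5
Step 12: prey: 1+0-0=1; pred: 5+0-1=4
Step 13: prey: 1+0-0=1; pred: 4+0-1=3
Step 14: prey: 1+0-0=1; pred: 3+0-0=3
Steps 15-15: state stable at prey=1, pred=3 (no change)
No extinction within 15 steps

Answer: 16 both-alive 1 3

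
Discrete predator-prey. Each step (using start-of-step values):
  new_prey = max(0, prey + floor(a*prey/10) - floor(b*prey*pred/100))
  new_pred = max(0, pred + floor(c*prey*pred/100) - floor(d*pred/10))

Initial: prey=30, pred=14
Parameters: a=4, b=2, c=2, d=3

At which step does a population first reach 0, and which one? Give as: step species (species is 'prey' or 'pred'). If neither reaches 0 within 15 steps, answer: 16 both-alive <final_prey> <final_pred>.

Answer: 16 both-alive 1 3

Derivation:
Step 1: prey: 30+12-8=34; pred: 14+8-4=18
Step 2: prey: 34+13-12=35; pred: 18+12-5=25
Step 3: prey: 35+14-17=32; pred: 25+17-7=35
Step 4: prey: 32+12-22=22; pred: 35+22-10=47
Step 5: prey: 22+8-20=10; pred: 47+20-14=53
Step 6: prey: 10+4-10=4; pred: 53+10-15=48
Step 7: prey: 4+1-3=2; pred: 48+3-14=37
Step 8: prey: 2+0-1=1; pred: 37+1-11=27
Step 9: prey: 1+0-0=1; pred: 27+0-8=19
Step 10: prey: 1+0-0=1; pred: 19+0-5=14
Step 11: prey: 1+0-0=1; pred: 14+0-4=10
Step 12: prey: 1+0-0=1; pred: 10+0-3=7
Step 13: prey: 1+0-0=1; pred: 7+0-2=5
Step 14: prey: 1+0-0=1; pred: 5+0-1=4
Step 15: prey: 1+0-0=1; pred: 4+0-1=3
No extinction within 15 steps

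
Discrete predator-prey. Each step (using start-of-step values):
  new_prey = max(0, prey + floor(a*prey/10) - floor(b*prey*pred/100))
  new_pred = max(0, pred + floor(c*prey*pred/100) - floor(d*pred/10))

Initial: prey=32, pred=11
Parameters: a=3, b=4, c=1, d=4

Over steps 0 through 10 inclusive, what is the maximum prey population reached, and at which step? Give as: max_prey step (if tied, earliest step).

Answer: 47 10

Derivation:
Step 1: prey: 32+9-14=27; pred: 11+3-4=10
Step 2: prey: 27+8-10=25; pred: 10+2-4=8
Step 3: prey: 25+7-8=24; pred: 8+2-3=7
Step 4: prey: 24+7-6=25; pred: 7+1-2=6
Step 5: prey: 25+7-6=26; pred: 6+1-2=5
Step 6: prey: 26+7-5=28; pred: 5+1-2=4
Step 7: prey: 28+8-4=32; pred: 4+1-1=4
Step 8: prey: 32+9-5=36; pred: 4+1-1=4
Step 9: prey: 36+10-5=41; pred: 4+1-1=4
Step 10: prey: 41+12-6=47; pred: 4+1-1=4
Max prey = 47 at step 10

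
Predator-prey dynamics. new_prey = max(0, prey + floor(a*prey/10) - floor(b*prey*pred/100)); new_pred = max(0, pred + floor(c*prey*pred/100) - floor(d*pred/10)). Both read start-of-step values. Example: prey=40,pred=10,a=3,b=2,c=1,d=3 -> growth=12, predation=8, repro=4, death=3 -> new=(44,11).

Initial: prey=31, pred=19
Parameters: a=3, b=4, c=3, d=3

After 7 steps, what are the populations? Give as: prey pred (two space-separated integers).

Answer: 0 7

Derivation:
Step 1: prey: 31+9-23=17; pred: 19+17-5=31
Step 2: prey: 17+5-21=1; pred: 31+15-9=37
Step 3: prey: 1+0-1=0; pred: 37+1-11=27
Step 4: prey: 0+0-0=0; pred: 27+0-8=19
Step 5: prey: 0+0-0=0; pred: 19+0-5=14
Step 6: prey: 0+0-0=0; pred: 14+0-4=10
Step 7: prey: 0+0-0=0; pred: 10+0-3=7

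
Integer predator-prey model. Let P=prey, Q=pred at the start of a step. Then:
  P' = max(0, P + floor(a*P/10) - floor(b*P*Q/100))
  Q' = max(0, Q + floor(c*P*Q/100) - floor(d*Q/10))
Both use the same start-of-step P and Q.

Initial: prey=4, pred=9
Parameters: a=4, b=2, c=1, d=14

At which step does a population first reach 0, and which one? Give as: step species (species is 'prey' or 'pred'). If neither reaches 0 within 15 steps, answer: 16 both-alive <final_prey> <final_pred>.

Answer: 1 pred

Derivation:
Step 1: prey: 4+1-0=5; pred: 9+0-12=0
First extinction: pred at step 1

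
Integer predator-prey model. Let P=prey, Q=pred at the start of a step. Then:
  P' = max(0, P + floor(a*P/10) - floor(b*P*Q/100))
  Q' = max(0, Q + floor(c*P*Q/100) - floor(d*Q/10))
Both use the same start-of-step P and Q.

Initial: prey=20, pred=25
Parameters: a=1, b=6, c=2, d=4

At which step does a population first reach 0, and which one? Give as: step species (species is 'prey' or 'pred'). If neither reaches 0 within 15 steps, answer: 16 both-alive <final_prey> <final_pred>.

Answer: 1 prey

Derivation:
Step 1: prey: 20+2-30=0; pred: 25+10-10=25
First extinction: prey at step 1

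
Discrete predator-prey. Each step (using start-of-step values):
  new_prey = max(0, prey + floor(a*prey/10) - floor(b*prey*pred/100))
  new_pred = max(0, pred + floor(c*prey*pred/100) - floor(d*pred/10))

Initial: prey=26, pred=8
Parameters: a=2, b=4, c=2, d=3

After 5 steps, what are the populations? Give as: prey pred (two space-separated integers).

Step 1: prey: 26+5-8=23; pred: 8+4-2=10
Step 2: prey: 23+4-9=18; pred: 10+4-3=11
Step 3: prey: 18+3-7=14; pred: 11+3-3=11
Step 4: prey: 14+2-6=10; pred: 11+3-3=11
Step 5: prey: 10+2-4=8; pred: 11+2-3=10

Answer: 8 10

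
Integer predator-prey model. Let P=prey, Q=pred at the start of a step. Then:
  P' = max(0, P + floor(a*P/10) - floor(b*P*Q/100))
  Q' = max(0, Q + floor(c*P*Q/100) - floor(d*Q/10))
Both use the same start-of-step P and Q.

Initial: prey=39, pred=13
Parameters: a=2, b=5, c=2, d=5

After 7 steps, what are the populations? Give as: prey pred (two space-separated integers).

Step 1: prey: 39+7-25=21; pred: 13+10-6=17
Step 2: prey: 21+4-17=8; pred: 17+7-8=16
Step 3: prey: 8+1-6=3; pred: 16+2-8=10
Step 4: prey: 3+0-1=2; pred: 10+0-5=5
Step 5: prey: 2+0-0=2; pred: 5+0-2=3
Step 6: prey: 2+0-0=2; pred: 3+0-1=2
Step 7: prey: 2+0-0=2; pred: 2+0-1=1

Answer: 2 1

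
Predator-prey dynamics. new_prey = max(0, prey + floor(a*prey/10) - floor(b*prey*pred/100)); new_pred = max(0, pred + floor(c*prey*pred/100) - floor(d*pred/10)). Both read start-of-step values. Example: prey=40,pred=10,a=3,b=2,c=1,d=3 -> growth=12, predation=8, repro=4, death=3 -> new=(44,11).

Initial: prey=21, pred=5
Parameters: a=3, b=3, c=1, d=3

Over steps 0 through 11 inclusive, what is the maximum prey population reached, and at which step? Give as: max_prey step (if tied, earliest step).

Step 1: prey: 21+6-3=24; pred: 5+1-1=5
Step 2: prey: 24+7-3=28; pred: 5+1-1=5
Step 3: prey: 28+8-4=32; pred: 5+1-1=5
Step 4: prey: 32+9-4=37; pred: 5+1-1=5
Step 5: prey: 37+11-5=43; pred: 5+1-1=5
Step 6: prey: 43+12-6=49; pred: 5+2-1=6
Step 7: prey: 49+14-8=55; pred: 6+2-1=7
Step 8: prey: 55+16-11=60; pred: 7+3-2=8
Step 9: prey: 60+18-14=64; pred: 8+4-2=10
Step 10: prey: 64+19-19=64; pred: 10+6-3=13
Step 11: prey: 64+19-24=59; pred: 13+8-3=18
Max prey = 64 at step 9

Answer: 64 9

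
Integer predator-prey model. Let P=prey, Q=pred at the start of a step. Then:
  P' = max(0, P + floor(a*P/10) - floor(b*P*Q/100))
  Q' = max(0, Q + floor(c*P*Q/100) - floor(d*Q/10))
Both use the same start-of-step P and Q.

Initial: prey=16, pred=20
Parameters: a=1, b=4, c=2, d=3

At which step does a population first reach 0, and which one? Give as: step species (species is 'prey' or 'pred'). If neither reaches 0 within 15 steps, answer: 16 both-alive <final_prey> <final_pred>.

Step 1: prey: 16+1-12=5; pred: 20+6-6=20
Step 2: prey: 5+0-4=1; pred: 20+2-6=16
Step 3: prey: 1+0-0=1; pred: 16+0-4=12
Step 4: prey: 1+0-0=1; pred: 12+0-3=9
Step 5: prey: 1+0-0=1; pred: 9+0-2=7
Step 6: prey: 1+0-0=1; pred: 7+0-2=5
Step 7: prey: 1+0-0=1; pred: 5+0-1=4
Step 8: prey: 1+0-0=1; pred: 4+0-1=3
Step 9: prey: 1+0-0=1; pred: 3+0-0=3
Steps 10-15: state stable at prey=1, pred=3 (no change)
No extinction within 15 steps

Answer: 16 both-alive 1 3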